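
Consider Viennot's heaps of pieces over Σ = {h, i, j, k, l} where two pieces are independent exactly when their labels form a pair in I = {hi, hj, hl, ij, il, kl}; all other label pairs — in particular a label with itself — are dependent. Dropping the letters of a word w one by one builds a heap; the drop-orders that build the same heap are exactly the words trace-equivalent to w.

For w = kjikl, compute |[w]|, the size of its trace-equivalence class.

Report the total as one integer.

5

piece 0:k — minimal
piece 1:j rests on {0:k}
piece 2:i rests on {0:k}
piece 3:k rests on {1:j, 2:i}
piece 4:l rests on {1:j}
minimal pieces: {0:k}
ways to finish when only these pieces remain (= sum over removing one remaining piece with nothing left below it):
  1 left: {3}→1  {4}→1
  2 left: {2,3}→1  {3,4}→2
  3 left: {1,3,4}→2  {2,3,4}→3
  placing 0:k first → 5 extensions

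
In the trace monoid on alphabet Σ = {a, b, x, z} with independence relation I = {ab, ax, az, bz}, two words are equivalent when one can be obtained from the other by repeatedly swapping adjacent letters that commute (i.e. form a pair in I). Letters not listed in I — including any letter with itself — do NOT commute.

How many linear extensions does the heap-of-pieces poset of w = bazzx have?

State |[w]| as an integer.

drop 0:b onto floor
drop 1:a onto floor
drop 2:z onto floor
drop 3:z onto {2:z}
drop 4:x onto {0:b, 3:z}
ground layer = {0:b, 1:a, 2:z}
drop-orders for the pieces not yet dropped (sum over which currently-grounded one goes next):
  1 to go: {1} 1  {4} 1
  2 to go: {0,4} 1  {1,4} 2  {3,4} 1
  3 to go: {0,1,4} 3  {0,3,4} 2  {1,3,4} 3  {2,3,4} 1
  if 0:b drops first: 4 orders
  if 1:a drops first: 3 orders
  if 2:z drops first: 8 orders
heap linearizations: 15

15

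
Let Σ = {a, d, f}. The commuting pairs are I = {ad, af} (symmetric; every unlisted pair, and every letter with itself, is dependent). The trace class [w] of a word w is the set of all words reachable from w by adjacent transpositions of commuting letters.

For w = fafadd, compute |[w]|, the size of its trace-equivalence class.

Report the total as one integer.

15

0(f) covers ∅
1(a) covers ∅
2(f) covers 0:f
3(a) covers 1:a
4(d) covers 2:f
5(d) covers 4:d
floor of heap: 0:f, 1:a
completions by unplaced set U, small U first (add the entries for U minus each lowest piece of U):
  |U|=1: {3}:1  {5}:1
  |U|=2: {1,3}:1  {3,5}:2  {4,5}:1
  |U|=3: {1,3,5}:3  {2,4,5}:1  {3,4,5}:3
  |U|=4: {0,2,4,5}:1  {1,3,4,5}:6  {2,3,4,5}:4
  start at 0(f): 10
  start at 1(a): 5
sum over floor = 15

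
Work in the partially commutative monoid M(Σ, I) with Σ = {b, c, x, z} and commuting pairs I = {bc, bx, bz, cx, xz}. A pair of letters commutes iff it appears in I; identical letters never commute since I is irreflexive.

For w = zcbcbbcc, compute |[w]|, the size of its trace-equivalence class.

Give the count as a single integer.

56

drop 0:z onto floor
drop 1:c onto {0:z}
drop 2:b onto floor
drop 3:c onto {1:c}
drop 4:b onto {2:b}
drop 5:b onto {4:b}
drop 6:c onto {3:c}
drop 7:c onto {6:c}
ground layer = {0:z, 2:b}
drop-orders for the pieces not yet dropped (sum over which currently-grounded one goes next):
  1 to go: {5} 1  {7} 1
  2 to go: {4,5} 1  {5,7} 2  {6,7} 1
  3 to go: {2,4,5} 1  {3,6,7} 1  {4,5,7} 3  {5,6,7} 3
  4 to go: {1,3,6,7} 1  {2,4,5,7} 4  {3,5,6,7} 4  {4,5,6,7} 6
  5 to go: {0,1,3,6,7} 1  {1,3,5,6,7} 5  {2,4,5,6,7} 10  {3,4,5,6,7} 10
  6 to go: {0,1,3,5,6,7} 6  {1,3,4,5,6,7} 15  {2,3,4,5,6,7} 20
  if 0:z drops first: 35 orders
  if 2:b drops first: 21 orders
heap linearizations: 56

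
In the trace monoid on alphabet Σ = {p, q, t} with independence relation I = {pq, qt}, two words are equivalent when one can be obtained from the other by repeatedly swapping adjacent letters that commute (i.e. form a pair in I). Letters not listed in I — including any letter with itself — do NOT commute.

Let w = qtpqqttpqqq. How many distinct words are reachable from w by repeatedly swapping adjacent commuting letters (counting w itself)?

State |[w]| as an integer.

462

drop 0:q onto floor
drop 1:t onto floor
drop 2:p onto {1:t}
drop 3:q onto {0:q}
drop 4:q onto {3:q}
drop 5:t onto {2:p}
drop 6:t onto {5:t}
drop 7:p onto {6:t}
drop 8:q onto {4:q}
drop 9:q onto {8:q}
drop 10:q onto {9:q}
ground layer = {0:q, 1:t}
drop-orders for the pieces not yet dropped (sum over which currently-grounded one goes next):
  1 to go: {7} 1  {10} 1
  2 to go: {6,7} 1  {7,10} 2  {9,10} 1
  3 to go: {5,6,7} 1  {6,7,10} 3  {7,9,10} 3  {8,9,10} 1
  4 to go: {2,5,6,7} 1  {4,8,9,10} 1  {5,6,7,10} 4  {6,7,9,10} 6  {7,8,9,10} 4
  5 to go: {1,2,5,6,7} 1  {2,5,6,7,10} 5  {3,4,8,9,10} 1  {4,7,8,9,10} 5  {5,6,7,9,10} 10  {6,7,8,9,10} 10
  6 to go: {0,3,4,8,9,10} 1  {1,2,5,6,7,10} 6  {2,5,6,7,9,10} 15  {3,4,7,8,9,10} 6  {4,6,7,8,9,10} 15  {5,6,7,8,9,10} 20
  7 to go: {0,3,4,7,8,9,10} 7  {1,2,5,6,7,9,10} 21  {2,5,6,7,8,9,10} 35  {3,4,6,7,8,9,10} 21  {4,5,6,7,8,9,10} 35
  8 to go: {0,3,4,6,7,8,9,10} 28  {1,2,5,6,7,8,9,10} 56  {2,4,5,6,7,8,9,10} 70  {3,4,5,6,7,8,9,10} 56
  9 to go: {0,3,4,5,6,7,8,9,10} 84  {1,2,4,5,6,7,8,9,10} 126  {2,3,4,5,6,7,8,9,10} 126
  if 0:q drops first: 252 orders
  if 1:t drops first: 210 orders
heap linearizations: 462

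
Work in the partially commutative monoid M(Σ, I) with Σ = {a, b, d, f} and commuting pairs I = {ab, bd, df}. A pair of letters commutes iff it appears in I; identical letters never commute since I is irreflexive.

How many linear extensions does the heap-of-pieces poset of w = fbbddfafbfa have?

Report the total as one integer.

15

piece 0:f — minimal
piece 1:b rests on {0:f}
piece 2:b rests on {1:b}
piece 3:d — minimal
piece 4:d rests on {3:d}
piece 5:f rests on {2:b}
piece 6:a rests on {4:d, 5:f}
piece 7:f rests on {6:a}
piece 8:b rests on {7:f}
piece 9:f rests on {8:b}
piece 10:a rests on {9:f}
minimal pieces: {0:f, 3:d}
ways to finish when only these pieces remain (= sum over removing one remaining piece with nothing left below it):
  1 left: {10}→1
  2 left: {9,10}→1
  3 left: {8,9,10}→1
  4 left: {7,8,9,10}→1
  5 left: {6,7,8,9,10}→1
  6 left: {4,6,7,8,9,10}→1  {5,6,7,8,9,10}→1
  7 left: {2,5,6,7,8,9,10}→1  {3,4,6,7,8,9,10}→1  {4,5,6,7,8,9,10}→2
  8 left: {1,2,5,6,7,8,9,10}→1  {2,4,5,6,7,8,9,10}→3  {3,4,5,6,7,8,9,10}→3
  9 left: {0,1,2,5,6,7,8,9,10}→1  {1,2,4,5,6,7,8,9,10}→4  {2,3,4,5,6,7,8,9,10}→6
  placing 0:f first → 10 extensions
  placing 3:d first → 5 extensions
total linear extensions = 15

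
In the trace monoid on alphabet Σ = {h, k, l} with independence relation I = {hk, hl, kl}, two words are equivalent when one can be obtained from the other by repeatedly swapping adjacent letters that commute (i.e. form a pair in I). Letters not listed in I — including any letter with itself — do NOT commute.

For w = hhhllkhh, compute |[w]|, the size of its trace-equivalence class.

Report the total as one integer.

drop 0:h onto floor
drop 1:h onto {0:h}
drop 2:h onto {1:h}
drop 3:l onto floor
drop 4:l onto {3:l}
drop 5:k onto floor
drop 6:h onto {2:h}
drop 7:h onto {6:h}
ground layer = {0:h, 3:l, 5:k}
drop-orders for the pieces not yet dropped (sum over which currently-grounded one goes next):
  1 to go: {4} 1  {5} 1  {7} 1
  2 to go: {3,4} 1  {4,5} 2  {4,7} 2  {5,7} 2  {6,7} 1
  3 to go: {2,6,7} 1  {3,4,5} 3  {3,4,7} 3  {4,5,7} 6  {4,6,7} 3  {5,6,7} 3
  4 to go: {1,2,6,7} 1  {2,4,6,7} 4  {2,5,6,7} 4  {3,4,5,7} 12  {3,4,6,7} 6  {4,5,6,7} 12
  5 to go: {0,1,2,6,7} 1  {1,2,4,6,7} 5  {1,2,5,6,7} 5  {2,3,4,6,7} 10  {2,4,5,6,7} 20  {3,4,5,6,7} 30
  6 to go: {0,1,2,4,6,7} 6  {0,1,2,5,6,7} 6  {1,2,3,4,6,7} 15  {1,2,4,5,6,7} 30  {2,3,4,5,6,7} 60
  if 0:h drops first: 105 orders
  if 3:l drops first: 42 orders
  if 5:k drops first: 21 orders
heap linearizations: 168

168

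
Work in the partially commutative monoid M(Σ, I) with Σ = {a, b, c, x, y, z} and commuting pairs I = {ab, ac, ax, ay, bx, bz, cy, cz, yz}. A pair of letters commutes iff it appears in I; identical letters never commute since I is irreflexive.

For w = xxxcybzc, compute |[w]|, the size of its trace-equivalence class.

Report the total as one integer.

10

#0=x has no predecessor
#1=x depends on [0:x]
#2=x depends on [1:x]
#3=c depends on [2:x]
#4=y depends on [2:x]
#5=b depends on [3:c, 4:y]
#6=z depends on [2:x]
#7=c depends on [5:b]
sources: [0:x]
N(rest) = Σ N(rest − s) over sources s of rest; N(one piece) = 1:
  size 1 → [6]=1  [7]=1
  size 2 → [5,7]=1  [6,7]=2
  size 3 → [3,5,7]=1  [4,5,7]=1  [5,6,7]=3
  size 4 → [3,4,5,7]=2  [3,5,6,7]=4  [4,5,6,7]=4
  size 5 → [3,4,5,6,7]=10
  size 6 → [2,3,4,5,6,7]=10
  first=0(x) contributes 10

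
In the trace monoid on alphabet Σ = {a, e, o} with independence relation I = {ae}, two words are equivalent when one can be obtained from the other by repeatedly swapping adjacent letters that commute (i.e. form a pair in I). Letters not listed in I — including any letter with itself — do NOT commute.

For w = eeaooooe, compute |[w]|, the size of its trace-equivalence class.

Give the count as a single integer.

3

piece 0:e — minimal
piece 1:e rests on {0:e}
piece 2:a — minimal
piece 3:o rests on {1:e, 2:a}
piece 4:o rests on {3:o}
piece 5:o rests on {4:o}
piece 6:o rests on {5:o}
piece 7:e rests on {6:o}
minimal pieces: {0:e, 2:a}
ways to finish when only these pieces remain (= sum over removing one remaining piece with nothing left below it):
  1 left: {7}→1
  2 left: {6,7}→1
  3 left: {5,6,7}→1
  4 left: {4,5,6,7}→1
  5 left: {3,4,5,6,7}→1
  6 left: {1,3,4,5,6,7}→1  {2,3,4,5,6,7}→1
  placing 0:e first → 2 extensions
  placing 2:a first → 1 extensions
total linear extensions = 3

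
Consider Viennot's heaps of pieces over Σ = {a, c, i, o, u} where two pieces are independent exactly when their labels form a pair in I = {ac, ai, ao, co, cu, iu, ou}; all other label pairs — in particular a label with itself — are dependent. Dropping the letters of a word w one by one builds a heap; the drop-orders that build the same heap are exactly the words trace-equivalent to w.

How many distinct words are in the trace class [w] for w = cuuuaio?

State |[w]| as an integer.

35

#0=c has no predecessor
#1=u has no predecessor
#2=u depends on [1:u]
#3=u depends on [2:u]
#4=a depends on [3:u]
#5=i depends on [0:c]
#6=o depends on [5:i]
sources: [0:c, 1:u]
N(rest) = Σ N(rest − s) over sources s of rest; N(one piece) = 1:
  size 1 → [4]=1  [6]=1
  size 2 → [3,4]=1  [4,6]=2  [5,6]=1
  size 3 → [0,5,6]=1  [2,3,4]=1  [3,4,6]=3  [4,5,6]=3
  size 4 → [0,4,5,6]=4  [1,2,3,4]=1  [2,3,4,6]=4  [3,4,5,6]=6
  size 5 → [0,3,4,5,6]=10  [1,2,3,4,6]=5  [2,3,4,5,6]=10
  first=0(c) contributes 15
  first=1(u) contributes 20
|[w]| = 35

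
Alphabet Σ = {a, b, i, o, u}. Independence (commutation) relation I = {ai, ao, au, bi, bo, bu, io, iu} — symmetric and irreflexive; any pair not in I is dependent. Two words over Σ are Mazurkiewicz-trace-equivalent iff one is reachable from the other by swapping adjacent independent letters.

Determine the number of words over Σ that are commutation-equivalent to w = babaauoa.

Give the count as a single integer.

28

0(b) covers ∅
1(a) covers 0:b
2(b) covers 1:a
3(a) covers 2:b
4(a) covers 3:a
5(u) covers ∅
6(o) covers 5:u
7(a) covers 4:a
floor of heap: 0:b, 5:u
completions by unplaced set U, small U first (add the entries for U minus each lowest piece of U):
  |U|=1: {6}:1  {7}:1
  |U|=2: {4,7}:1  {5,6}:1  {6,7}:2
  |U|=3: {3,4,7}:1  {4,6,7}:3  {5,6,7}:3
  |U|=4: {2,3,4,7}:1  {3,4,6,7}:4  {4,5,6,7}:6
  |U|=5: {1,2,3,4,7}:1  {2,3,4,6,7}:5  {3,4,5,6,7}:10
  |U|=6: {0,1,2,3,4,7}:1  {1,2,3,4,6,7}:6  {2,3,4,5,6,7}:15
  start at 0(b): 21
  start at 5(u): 7
sum over floor = 28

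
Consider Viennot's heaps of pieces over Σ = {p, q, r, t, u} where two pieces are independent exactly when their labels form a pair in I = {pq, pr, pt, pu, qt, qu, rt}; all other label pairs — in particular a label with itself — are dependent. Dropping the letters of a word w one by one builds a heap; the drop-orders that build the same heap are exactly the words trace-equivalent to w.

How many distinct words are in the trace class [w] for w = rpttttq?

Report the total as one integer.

drop 0:r onto floor
drop 1:p onto floor
drop 2:t onto floor
drop 3:t onto {2:t}
drop 4:t onto {3:t}
drop 5:t onto {4:t}
drop 6:q onto {0:r}
ground layer = {0:r, 1:p, 2:t}
drop-orders for the pieces not yet dropped (sum over which currently-grounded one goes next):
  1 to go: {1} 1  {5} 1  {6} 1
  2 to go: {0,6} 1  {1,5} 2  {1,6} 2  {4,5} 1  {5,6} 2
  3 to go: {0,1,6} 3  {0,5,6} 3  {1,4,5} 3  {1,5,6} 6  {3,4,5} 1  {4,5,6} 3
  4 to go: {0,1,5,6} 12  {0,4,5,6} 6  {1,3,4,5} 4  {1,4,5,6} 12  {2,3,4,5} 1  {3,4,5,6} 4
  5 to go: {0,1,4,5,6} 30  {0,3,4,5,6} 10  {1,2,3,4,5} 5  {1,3,4,5,6} 20  {2,3,4,5,6} 5
  if 0:r drops first: 30 orders
  if 1:p drops first: 15 orders
  if 2:t drops first: 60 orders
heap linearizations: 105

105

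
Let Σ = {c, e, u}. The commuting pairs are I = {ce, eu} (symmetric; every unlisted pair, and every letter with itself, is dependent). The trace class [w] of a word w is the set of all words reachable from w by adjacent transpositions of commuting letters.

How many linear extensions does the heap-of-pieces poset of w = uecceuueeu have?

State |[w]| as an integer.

210

piece 0:u — minimal
piece 1:e — minimal
piece 2:c rests on {0:u}
piece 3:c rests on {2:c}
piece 4:e rests on {1:e}
piece 5:u rests on {3:c}
piece 6:u rests on {5:u}
piece 7:e rests on {4:e}
piece 8:e rests on {7:e}
piece 9:u rests on {6:u}
minimal pieces: {0:u, 1:e}
ways to finish when only these pieces remain (= sum over removing one remaining piece with nothing left below it):
  1 left: {8}→1  {9}→1
  2 left: {6,9}→1  {7,8}→1  {8,9}→2
  3 left: {4,7,8}→1  {5,6,9}→1  {6,8,9}→3  {7,8,9}→3
  4 left: {1,4,7,8}→1  {3,5,6,9}→1  {4,7,8,9}→4  {5,6,8,9}→4  {6,7,8,9}→6
  5 left: {1,4,7,8,9}→5  {2,3,5,6,9}→1  {3,5,6,8,9}→5  {4,6,7,8,9}→10  {5,6,7,8,9}→10
  6 left: {0,2,3,5,6,9}→1  {1,4,6,7,8,9}→15  {2,3,5,6,8,9}→6  {3,5,6,7,8,9}→15  {4,5,6,7,8,9}→20
  7 left: {0,2,3,5,6,8,9}→7  {1,4,5,6,7,8,9}→35  {2,3,5,6,7,8,9}→21  {3,4,5,6,7,8,9}→35
  8 left: {0,2,3,5,6,7,8,9}→28  {1,3,4,5,6,7,8,9}→70  {2,3,4,5,6,7,8,9}→56
  placing 0:u first → 126 extensions
  placing 1:e first → 84 extensions
total linear extensions = 210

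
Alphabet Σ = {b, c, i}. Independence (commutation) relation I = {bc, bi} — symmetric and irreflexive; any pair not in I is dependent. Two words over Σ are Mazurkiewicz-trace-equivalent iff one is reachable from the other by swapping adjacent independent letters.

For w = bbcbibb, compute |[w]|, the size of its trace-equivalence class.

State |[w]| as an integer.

21

0(b) covers ∅
1(b) covers 0:b
2(c) covers ∅
3(b) covers 1:b
4(i) covers 2:c
5(b) covers 3:b
6(b) covers 5:b
floor of heap: 0:b, 2:c
completions by unplaced set U, small U first (add the entries for U minus each lowest piece of U):
  |U|=1: {4}:1  {6}:1
  |U|=2: {2,4}:1  {4,6}:2  {5,6}:1
  |U|=3: {2,4,6}:3  {3,5,6}:1  {4,5,6}:3
  |U|=4: {1,3,5,6}:1  {2,4,5,6}:6  {3,4,5,6}:4
  |U|=5: {0,1,3,5,6}:1  {1,3,4,5,6}:5  {2,3,4,5,6}:10
  start at 0(b): 15
  start at 2(c): 6
sum over floor = 21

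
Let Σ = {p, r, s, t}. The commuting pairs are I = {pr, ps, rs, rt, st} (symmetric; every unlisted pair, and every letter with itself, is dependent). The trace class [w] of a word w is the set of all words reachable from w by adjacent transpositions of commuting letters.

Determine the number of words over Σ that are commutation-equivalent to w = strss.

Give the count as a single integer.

20

drop 0:s onto floor
drop 1:t onto floor
drop 2:r onto floor
drop 3:s onto {0:s}
drop 4:s onto {3:s}
ground layer = {0:s, 1:t, 2:r}
drop-orders for the pieces not yet dropped (sum over which currently-grounded one goes next):
  1 to go: {1} 1  {2} 1  {4} 1
  2 to go: {1,2} 2  {1,4} 2  {2,4} 2  {3,4} 1
  3 to go: {0,3,4} 1  {1,2,4} 6  {1,3,4} 3  {2,3,4} 3
  if 0:s drops first: 12 orders
  if 1:t drops first: 4 orders
  if 2:r drops first: 4 orders
heap linearizations: 20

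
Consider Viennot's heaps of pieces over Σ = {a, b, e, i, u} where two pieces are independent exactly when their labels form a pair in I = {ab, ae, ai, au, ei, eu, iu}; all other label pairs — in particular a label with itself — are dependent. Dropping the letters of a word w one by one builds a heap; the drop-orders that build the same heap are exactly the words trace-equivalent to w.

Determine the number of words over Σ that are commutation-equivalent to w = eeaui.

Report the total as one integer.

60

drop 0:e onto floor
drop 1:e onto {0:e}
drop 2:a onto floor
drop 3:u onto floor
drop 4:i onto floor
ground layer = {0:e, 2:a, 3:u, 4:i}
drop-orders for the pieces not yet dropped (sum over which currently-grounded one goes next):
  1 to go: {1} 1  {2} 1  {3} 1  {4} 1
  2 to go: {0,1} 1  {1,2} 2  {1,3} 2  {1,4} 2  {2,3} 2  {2,4} 2  {3,4} 2
  3 to go: {0,1,2} 3  {0,1,3} 3  {0,1,4} 3  {1,2,3} 6  {1,2,4} 6  {1,3,4} 6  {2,3,4} 6
  if 0:e drops first: 24 orders
  if 2:a drops first: 12 orders
  if 3:u drops first: 12 orders
  if 4:i drops first: 12 orders
heap linearizations: 60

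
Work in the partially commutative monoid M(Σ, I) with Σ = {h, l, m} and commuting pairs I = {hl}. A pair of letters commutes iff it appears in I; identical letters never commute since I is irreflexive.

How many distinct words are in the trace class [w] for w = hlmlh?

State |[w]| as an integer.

4

0(h) covers ∅
1(l) covers ∅
2(m) covers 0:h, 1:l
3(l) covers 2:m
4(h) covers 2:m
floor of heap: 0:h, 1:l
completions by unplaced set U, small U first (add the entries for U minus each lowest piece of U):
  |U|=1: {3}:1  {4}:1
  |U|=2: {3,4}:2
  |U|=3: {2,3,4}:2
  start at 0(h): 2
  start at 1(l): 2
sum over floor = 4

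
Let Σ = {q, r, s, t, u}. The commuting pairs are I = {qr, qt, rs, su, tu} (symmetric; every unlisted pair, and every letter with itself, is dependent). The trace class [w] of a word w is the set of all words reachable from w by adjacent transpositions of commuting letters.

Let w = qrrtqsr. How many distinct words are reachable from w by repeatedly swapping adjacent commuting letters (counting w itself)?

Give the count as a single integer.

25

piece 0:q — minimal
piece 1:r — minimal
piece 2:r rests on {1:r}
piece 3:t rests on {2:r}
piece 4:q rests on {0:q}
piece 5:s rests on {3:t, 4:q}
piece 6:r rests on {3:t}
minimal pieces: {0:q, 1:r}
ways to finish when only these pieces remain (= sum over removing one remaining piece with nothing left below it):
  1 left: {5}→1  {6}→1
  2 left: {4,5}→1  {5,6}→2
  3 left: {0,4,5}→1  {3,5,6}→2  {4,5,6}→3
  4 left: {0,4,5,6}→4  {2,3,5,6}→2  {3,4,5,6}→5
  5 left: {0,3,4,5,6}→9  {1,2,3,5,6}→2  {2,3,4,5,6}→7
  placing 0:q first → 9 extensions
  placing 1:r first → 16 extensions
total linear extensions = 25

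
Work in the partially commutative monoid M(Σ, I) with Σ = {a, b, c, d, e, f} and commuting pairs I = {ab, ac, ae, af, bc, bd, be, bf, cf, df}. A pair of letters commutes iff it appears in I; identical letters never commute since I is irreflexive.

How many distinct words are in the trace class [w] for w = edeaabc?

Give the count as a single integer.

42

piece 0:e — minimal
piece 1:d rests on {0:e}
piece 2:e rests on {1:d}
piece 3:a rests on {1:d}
piece 4:a rests on {3:a}
piece 5:b — minimal
piece 6:c rests on {2:e}
minimal pieces: {0:e, 5:b}
ways to finish when only these pieces remain (= sum over removing one remaining piece with nothing left below it):
  1 left: {4}→1  {5}→1  {6}→1
  2 left: {2,6}→1  {3,4}→1  {4,5}→2  {4,6}→2  {5,6}→2
  3 left: {2,4,6}→3  {2,5,6}→3  {3,4,5}→3  {3,4,6}→3  {4,5,6}→6
  4 left: {2,3,4,6}→6  {2,4,5,6}→12  {3,4,5,6}→12
  5 left: {1,2,3,4,6}→6  {2,3,4,5,6}→30
  placing 0:e first → 36 extensions
  placing 5:b first → 6 extensions
total linear extensions = 42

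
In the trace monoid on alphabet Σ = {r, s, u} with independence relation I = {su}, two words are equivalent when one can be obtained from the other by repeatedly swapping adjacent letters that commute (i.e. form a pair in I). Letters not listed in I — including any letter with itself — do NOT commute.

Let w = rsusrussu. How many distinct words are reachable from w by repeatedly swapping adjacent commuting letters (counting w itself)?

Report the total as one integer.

18

drop 0:r onto floor
drop 1:s onto {0:r}
drop 2:u onto {0:r}
drop 3:s onto {1:s}
drop 4:r onto {2:u, 3:s}
drop 5:u onto {4:r}
drop 6:s onto {4:r}
drop 7:s onto {6:s}
drop 8:u onto {5:u}
ground layer = {0:r}
drop-orders for the pieces not yet dropped (sum over which currently-grounded one goes next):
  1 to go: {7} 1  {8} 1
  2 to go: {5,8} 1  {6,7} 1  {7,8} 2
  3 to go: {5,7,8} 3  {6,7,8} 3
  4 to go: {5,6,7,8} 6
  5 to go: {4,5,6,7,8} 6
  6 to go: {2,4,5,6,7,8} 6  {3,4,5,6,7,8} 6
  7 to go: {1,3,4,5,6,7,8} 6  {2,3,4,5,6,7,8} 12
  if 0:r drops first: 18 orders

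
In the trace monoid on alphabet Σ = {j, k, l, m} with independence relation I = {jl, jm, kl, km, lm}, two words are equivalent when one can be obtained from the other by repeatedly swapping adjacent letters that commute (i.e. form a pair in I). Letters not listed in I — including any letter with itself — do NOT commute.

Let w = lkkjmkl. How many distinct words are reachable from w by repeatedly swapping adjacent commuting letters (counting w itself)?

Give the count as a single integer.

0(l) covers ∅
1(k) covers ∅
2(k) covers 1:k
3(j) covers 2:k
4(m) covers ∅
5(k) covers 3:j
6(l) covers 0:l
floor of heap: 0:l, 1:k, 4:m
completions by unplaced set U, small U first (add the entries for U minus each lowest piece of U):
  |U|=1: {4}:1  {5}:1  {6}:1
  |U|=2: {0,6}:1  {3,5}:1  {4,5}:2  {4,6}:2  {5,6}:2
  |U|=3: {0,4,6}:3  {0,5,6}:3  {2,3,5}:1  {3,4,5}:3  {3,5,6}:3  {4,5,6}:6
  |U|=4: {0,3,5,6}:6  {0,4,5,6}:12  {1,2,3,5}:1  {2,3,4,5}:4  {2,3,5,6}:4  {3,4,5,6}:12
  |U|=5: {0,2,3,5,6}:10  {0,3,4,5,6}:30  {1,2,3,4,5}:5  {1,2,3,5,6}:5  {2,3,4,5,6}:20
  start at 0(l): 30
  start at 1(k): 60
  start at 4(m): 15
sum over floor = 105

105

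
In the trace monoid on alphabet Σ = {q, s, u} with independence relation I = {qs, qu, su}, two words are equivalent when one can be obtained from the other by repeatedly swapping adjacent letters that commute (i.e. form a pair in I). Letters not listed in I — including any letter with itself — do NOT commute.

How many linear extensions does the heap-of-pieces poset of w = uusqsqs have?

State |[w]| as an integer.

drop 0:u onto floor
drop 1:u onto {0:u}
drop 2:s onto floor
drop 3:q onto floor
drop 4:s onto {2:s}
drop 5:q onto {3:q}
drop 6:s onto {4:s}
ground layer = {0:u, 2:s, 3:q}
drop-orders for the pieces not yet dropped (sum over which currently-grounded one goes next):
  1 to go: {1} 1  {5} 1  {6} 1
  2 to go: {0,1} 1  {1,5} 2  {1,6} 2  {3,5} 1  {4,6} 1  {5,6} 2
  3 to go: {0,1,5} 3  {0,1,6} 3  {1,3,5} 3  {1,4,6} 3  {1,5,6} 6  {2,4,6} 1  {3,5,6} 3  {4,5,6} 3
  4 to go: {0,1,3,5} 6  {0,1,4,6} 6  {0,1,5,6} 12  {1,2,4,6} 4  {1,3,5,6} 12  {1,4,5,6} 12  {2,4,5,6} 4  {3,4,5,6} 6
  5 to go: {0,1,2,4,6} 10  {0,1,3,5,6} 30  {0,1,4,5,6} 30  {1,2,4,5,6} 20  {1,3,4,5,6} 30  {2,3,4,5,6} 10
  if 0:u drops first: 60 orders
  if 2:s drops first: 90 orders
  if 3:q drops first: 60 orders
heap linearizations: 210

210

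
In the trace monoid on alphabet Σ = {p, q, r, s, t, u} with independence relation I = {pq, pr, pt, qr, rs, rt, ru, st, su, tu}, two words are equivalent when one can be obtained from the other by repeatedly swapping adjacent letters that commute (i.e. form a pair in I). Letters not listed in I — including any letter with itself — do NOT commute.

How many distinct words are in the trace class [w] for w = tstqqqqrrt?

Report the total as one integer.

#0=t has no predecessor
#1=s has no predecessor
#2=t depends on [0:t]
#3=q depends on [1:s, 2:t]
#4=q depends on [3:q]
#5=q depends on [4:q]
#6=q depends on [5:q]
#7=r has no predecessor
#8=r depends on [7:r]
#9=t depends on [6:q]
sources: [0:t, 1:s, 7:r]
N(rest) = Σ N(rest − s) over sources s of rest; N(one piece) = 1:
  size 1 → [8]=1  [9]=1
  size 2 → [6,9]=1  [7,8]=1  [8,9]=2
  size 3 → [5,6,9]=1  [6,8,9]=3  [7,8,9]=3
  size 4 → [4,5,6,9]=1  [5,6,8,9]=4  [6,7,8,9]=6
  size 5 → [3,4,5,6,9]=1  [4,5,6,8,9]=5  [5,6,7,8,9]=10
  size 6 → [1,3,4,5,6,9]=1  [2,3,4,5,6,9]=1  [3,4,5,6,8,9]=6  [4,5,6,7,8,9]=15
  size 7 → [0,2,3,4,5,6,9]=1  [1,2,3,4,5,6,9]=2  [1,3,4,5,6,8,9]=7  [2,3,4,5,6,8,9]=7  [3,4,5,6,7,8,9]=21
  size 8 → [0,1,2,3,4,5,6,9]=3  [0,2,3,4,5,6,8,9]=8  [1,2,3,4,5,6,8,9]=16  [1,3,4,5,6,7,8,9]=28  [2,3,4,5,6,7,8,9]=28
  first=0(t) contributes 72
  first=1(s) contributes 36
  first=7(r) contributes 27
|[w]| = 135

135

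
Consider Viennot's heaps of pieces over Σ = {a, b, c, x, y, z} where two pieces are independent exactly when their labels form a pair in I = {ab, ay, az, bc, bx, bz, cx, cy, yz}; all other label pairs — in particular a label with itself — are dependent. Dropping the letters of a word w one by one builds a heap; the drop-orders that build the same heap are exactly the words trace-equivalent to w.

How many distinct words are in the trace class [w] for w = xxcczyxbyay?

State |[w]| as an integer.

157

drop 0:x onto floor
drop 1:x onto {0:x}
drop 2:c onto floor
drop 3:c onto {2:c}
drop 4:z onto {1:x, 3:c}
drop 5:y onto {1:x}
drop 6:x onto {4:z, 5:y}
drop 7:b onto {5:y}
drop 8:y onto {6:x, 7:b}
drop 9:a onto {6:x}
drop 10:y onto {8:y}
ground layer = {0:x, 2:c}
drop-orders for the pieces not yet dropped (sum over which currently-grounded one goes next):
  1 to go: {9} 1  {10} 1
  2 to go: {8,10} 1  {9,10} 2
  3 to go: {7,8,10} 1  {8,9,10} 3
  4 to go: {6,8,9,10} 3  {7,8,9,10} 4
  5 to go: {4,6,8,9,10} 3  {6,7,8,9,10} 7
  6 to go: {3,4,6,8,9,10} 3  {4,6,7,8,9,10} 10  {5,6,7,8,9,10} 7
  7 to go: {2,3,4,6,8,9,10} 3  {3,4,6,7,8,9,10} 13  {4,5,6,7,8,9,10} 17
  8 to go: {1,4,5,6,7,8,9,10} 17  {2,3,4,6,7,8,9,10} 16  {3,4,5,6,7,8,9,10} 30
  9 to go: {0,1,4,5,6,7,8,9,10} 17  {1,3,4,5,6,7,8,9,10} 47  {2,3,4,5,6,7,8,9,10} 46
  if 0:x drops first: 93 orders
  if 2:c drops first: 64 orders
heap linearizations: 157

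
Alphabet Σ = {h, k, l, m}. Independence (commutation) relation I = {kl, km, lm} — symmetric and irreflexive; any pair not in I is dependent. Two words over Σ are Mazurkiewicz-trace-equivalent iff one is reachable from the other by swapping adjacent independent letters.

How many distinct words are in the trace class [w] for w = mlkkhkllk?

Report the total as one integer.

72

#0=m has no predecessor
#1=l has no predecessor
#2=k has no predecessor
#3=k depends on [2:k]
#4=h depends on [0:m, 1:l, 3:k]
#5=k depends on [4:h]
#6=l depends on [4:h]
#7=l depends on [6:l]
#8=k depends on [5:k]
sources: [0:m, 1:l, 2:k]
N(rest) = Σ N(rest − s) over sources s of rest; N(one piece) = 1:
  size 1 → [7]=1  [8]=1
  size 2 → [5,8]=1  [6,7]=1  [7,8]=2
  size 3 → [5,7,8]=3  [6,7,8]=3
  size 4 → [5,6,7,8]=6
  size 5 → [4,5,6,7,8]=6
  size 6 → [0,4,5,6,7,8]=6  [1,4,5,6,7,8]=6  [3,4,5,6,7,8]=6
  size 7 → [0,1,4,5,6,7,8]=12  [0,3,4,5,6,7,8]=12  [1,3,4,5,6,7,8]=12  [2,3,4,5,6,7,8]=6
  first=0(m) contributes 18
  first=1(l) contributes 18
  first=2(k) contributes 36
|[w]| = 72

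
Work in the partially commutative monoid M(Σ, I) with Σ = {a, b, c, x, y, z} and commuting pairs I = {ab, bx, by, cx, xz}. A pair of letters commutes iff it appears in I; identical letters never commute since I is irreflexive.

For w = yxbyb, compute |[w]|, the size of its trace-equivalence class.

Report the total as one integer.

drop 0:y onto floor
drop 1:x onto {0:y}
drop 2:b onto floor
drop 3:y onto {1:x}
drop 4:b onto {2:b}
ground layer = {0:y, 2:b}
drop-orders for the pieces not yet dropped (sum over which currently-grounded one goes next):
  1 to go: {3} 1  {4} 1
  2 to go: {1,3} 1  {2,4} 1  {3,4} 2
  3 to go: {0,1,3} 1  {1,3,4} 3  {2,3,4} 3
  if 0:y drops first: 6 orders
  if 2:b drops first: 4 orders
heap linearizations: 10

10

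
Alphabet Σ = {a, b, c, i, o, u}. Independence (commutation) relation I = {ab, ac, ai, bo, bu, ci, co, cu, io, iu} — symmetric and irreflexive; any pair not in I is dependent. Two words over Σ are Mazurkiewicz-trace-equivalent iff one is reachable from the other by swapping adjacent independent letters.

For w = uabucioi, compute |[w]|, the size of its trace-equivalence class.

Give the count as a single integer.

210

#0=u has no predecessor
#1=a depends on [0:u]
#2=b has no predecessor
#3=u depends on [1:a]
#4=c depends on [2:b]
#5=i depends on [2:b]
#6=o depends on [3:u]
#7=i depends on [5:i]
sources: [0:u, 2:b]
N(rest) = Σ N(rest − s) over sources s of rest; N(one piece) = 1:
  size 1 → [4]=1  [6]=1  [7]=1
  size 2 → [3,6]=1  [4,6]=2  [4,7]=2  [5,7]=1  [6,7]=2
  size 3 → [1,3,6]=1  [3,4,6]=3  [3,6,7]=3  [4,5,7]=3  [4,6,7]=6  [5,6,7]=3
  size 4 → [0,1,3,6]=1  [1,3,4,6]=4  [1,3,6,7]=4  [2,4,5,7]=3  [3,4,6,7]=12  [3,5,6,7]=6  [4,5,6,7]=12
  size 5 → [0,1,3,4,6]=5  [0,1,3,6,7]=5  [1,3,4,6,7]=20  [1,3,5,6,7]=10  [2,4,5,6,7]=15  [3,4,5,6,7]=30
  size 6 → [0,1,3,4,6,7]=30  [0,1,3,5,6,7]=15  [1,3,4,5,6,7]=60  [2,3,4,5,6,7]=45
  first=0(u) contributes 105
  first=2(b) contributes 105
|[w]| = 210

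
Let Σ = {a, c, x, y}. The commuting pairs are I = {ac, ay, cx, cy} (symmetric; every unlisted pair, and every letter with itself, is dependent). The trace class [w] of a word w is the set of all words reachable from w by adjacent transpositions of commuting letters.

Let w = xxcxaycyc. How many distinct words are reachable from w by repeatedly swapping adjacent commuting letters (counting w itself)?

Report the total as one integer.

drop 0:x onto floor
drop 1:x onto {0:x}
drop 2:c onto floor
drop 3:x onto {1:x}
drop 4:a onto {3:x}
drop 5:y onto {3:x}
drop 6:c onto {2:c}
drop 7:y onto {5:y}
drop 8:c onto {6:c}
ground layer = {0:x, 2:c}
drop-orders for the pieces not yet dropped (sum over which currently-grounded one goes next):
  1 to go: {4} 1  {7} 1  {8} 1
  2 to go: {4,7} 2  {4,8} 2  {5,7} 1  {6,8} 1  {7,8} 2
  3 to go: {2,6,8} 1  {4,5,7} 3  {4,6,8} 3  {4,7,8} 6  {5,7,8} 3  {6,7,8} 3
  4 to go: {2,4,6,8} 4  {2,6,7,8} 4  {3,4,5,7} 3  {4,5,7,8} 12  {4,6,7,8} 12  {5,6,7,8} 6
  5 to go: {1,3,4,5,7} 3  {2,4,6,7,8} 20  {2,5,6,7,8} 10  {3,4,5,7,8} 15  {4,5,6,7,8} 30
  6 to go: {0,1,3,4,5,7} 3  {1,3,4,5,7,8} 18  {2,4,5,6,7,8} 60  {3,4,5,6,7,8} 45
  7 to go: {0,1,3,4,5,7,8} 21  {1,3,4,5,6,7,8} 63  {2,3,4,5,6,7,8} 105
  if 0:x drops first: 168 orders
  if 2:c drops first: 84 orders
heap linearizations: 252

252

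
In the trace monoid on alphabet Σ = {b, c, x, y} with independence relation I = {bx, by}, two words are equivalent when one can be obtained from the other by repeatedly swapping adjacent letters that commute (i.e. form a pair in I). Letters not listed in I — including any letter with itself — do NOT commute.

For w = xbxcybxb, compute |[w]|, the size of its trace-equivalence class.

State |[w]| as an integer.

18

drop 0:x onto floor
drop 1:b onto floor
drop 2:x onto {0:x}
drop 3:c onto {1:b, 2:x}
drop 4:y onto {3:c}
drop 5:b onto {3:c}
drop 6:x onto {4:y}
drop 7:b onto {5:b}
ground layer = {0:x, 1:b}
drop-orders for the pieces not yet dropped (sum over which currently-grounded one goes next):
  1 to go: {6} 1  {7} 1
  2 to go: {4,6} 1  {5,7} 1  {6,7} 2
  3 to go: {4,6,7} 3  {5,6,7} 3
  4 to go: {4,5,6,7} 6
  5 to go: {3,4,5,6,7} 6
  6 to go: {1,3,4,5,6,7} 6  {2,3,4,5,6,7} 6
  if 0:x drops first: 12 orders
  if 1:b drops first: 6 orders
heap linearizations: 18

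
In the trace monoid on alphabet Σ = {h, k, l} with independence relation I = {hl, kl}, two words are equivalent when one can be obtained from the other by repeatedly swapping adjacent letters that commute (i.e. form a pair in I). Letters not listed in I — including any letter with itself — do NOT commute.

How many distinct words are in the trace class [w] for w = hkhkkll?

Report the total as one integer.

21

0(h) covers ∅
1(k) covers 0:h
2(h) covers 1:k
3(k) covers 2:h
4(k) covers 3:k
5(l) covers ∅
6(l) covers 5:l
floor of heap: 0:h, 5:l
completions by unplaced set U, small U first (add the entries for U minus each lowest piece of U):
  |U|=1: {4}:1  {6}:1
  |U|=2: {3,4}:1  {4,6}:2  {5,6}:1
  |U|=3: {2,3,4}:1  {3,4,6}:3  {4,5,6}:3
  |U|=4: {1,2,3,4}:1  {2,3,4,6}:4  {3,4,5,6}:6
  |U|=5: {0,1,2,3,4}:1  {1,2,3,4,6}:5  {2,3,4,5,6}:10
  start at 0(h): 15
  start at 5(l): 6
sum over floor = 21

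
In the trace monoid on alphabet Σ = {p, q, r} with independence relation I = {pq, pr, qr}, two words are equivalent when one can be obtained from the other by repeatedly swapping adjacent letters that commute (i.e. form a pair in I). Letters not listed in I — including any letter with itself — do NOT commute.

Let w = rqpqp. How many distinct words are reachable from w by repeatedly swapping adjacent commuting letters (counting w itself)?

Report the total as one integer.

30

0(r) covers ∅
1(q) covers ∅
2(p) covers ∅
3(q) covers 1:q
4(p) covers 2:p
floor of heap: 0:r, 1:q, 2:p
completions by unplaced set U, small U first (add the entries for U minus each lowest piece of U):
  |U|=1: {0}:1  {3}:1  {4}:1
  |U|=2: {0,3}:2  {0,4}:2  {1,3}:1  {2,4}:1  {3,4}:2
  |U|=3: {0,1,3}:3  {0,2,4}:3  {0,3,4}:6  {1,3,4}:3  {2,3,4}:3
  start at 0(r): 6
  start at 1(q): 12
  start at 2(p): 12
sum over floor = 30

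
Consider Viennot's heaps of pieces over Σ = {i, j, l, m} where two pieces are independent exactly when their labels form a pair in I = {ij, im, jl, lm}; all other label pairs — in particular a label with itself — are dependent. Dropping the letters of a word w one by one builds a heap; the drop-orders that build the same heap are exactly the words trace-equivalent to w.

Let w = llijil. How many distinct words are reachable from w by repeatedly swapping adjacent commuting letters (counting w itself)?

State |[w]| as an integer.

6

drop 0:l onto floor
drop 1:l onto {0:l}
drop 2:i onto {1:l}
drop 3:j onto floor
drop 4:i onto {2:i}
drop 5:l onto {4:i}
ground layer = {0:l, 3:j}
drop-orders for the pieces not yet dropped (sum over which currently-grounded one goes next):
  1 to go: {3} 1  {5} 1
  2 to go: {3,5} 2  {4,5} 1
  3 to go: {2,4,5} 1  {3,4,5} 3
  4 to go: {1,2,4,5} 1  {2,3,4,5} 4
  if 0:l drops first: 5 orders
  if 3:j drops first: 1 orders
heap linearizations: 6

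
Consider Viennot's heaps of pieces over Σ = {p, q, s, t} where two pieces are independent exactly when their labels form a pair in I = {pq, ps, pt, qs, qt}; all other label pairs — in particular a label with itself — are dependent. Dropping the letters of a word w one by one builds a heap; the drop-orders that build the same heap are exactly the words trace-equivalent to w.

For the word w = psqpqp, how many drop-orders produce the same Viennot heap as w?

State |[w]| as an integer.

drop 0:p onto floor
drop 1:s onto floor
drop 2:q onto floor
drop 3:p onto {0:p}
drop 4:q onto {2:q}
drop 5:p onto {3:p}
ground layer = {0:p, 1:s, 2:q}
drop-orders for the pieces not yet dropped (sum over which currently-grounded one goes next):
  1 to go: {1} 1  {4} 1  {5} 1
  2 to go: {1,4} 2  {1,5} 2  {2,4} 1  {3,5} 1  {4,5} 2
  3 to go: {0,3,5} 1  {1,2,4} 3  {1,3,5} 3  {1,4,5} 6  {2,4,5} 3  {3,4,5} 3
  4 to go: {0,1,3,5} 4  {0,3,4,5} 4  {1,2,4,5} 12  {1,3,4,5} 12  {2,3,4,5} 6
  if 0:p drops first: 30 orders
  if 1:s drops first: 10 orders
  if 2:q drops first: 20 orders
heap linearizations: 60

60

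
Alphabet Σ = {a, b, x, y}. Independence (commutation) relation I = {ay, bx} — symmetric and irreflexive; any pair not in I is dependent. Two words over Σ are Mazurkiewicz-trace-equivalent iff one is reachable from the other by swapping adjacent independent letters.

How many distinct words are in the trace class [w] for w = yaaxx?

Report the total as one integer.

#0=y has no predecessor
#1=a has no predecessor
#2=a depends on [1:a]
#3=x depends on [0:y, 2:a]
#4=x depends on [3:x]
sources: [0:y, 1:a]
N(rest) = Σ N(rest − s) over sources s of rest; N(one piece) = 1:
  size 1 → [4]=1
  size 2 → [3,4]=1
  size 3 → [0,3,4]=1  [2,3,4]=1
  first=0(y) contributes 1
  first=1(a) contributes 2
|[w]| = 3

3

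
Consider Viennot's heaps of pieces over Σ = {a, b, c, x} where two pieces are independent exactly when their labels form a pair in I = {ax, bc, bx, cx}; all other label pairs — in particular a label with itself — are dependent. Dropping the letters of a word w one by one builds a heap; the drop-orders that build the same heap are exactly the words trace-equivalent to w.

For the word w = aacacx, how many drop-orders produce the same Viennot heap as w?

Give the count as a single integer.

6

piece 0:a — minimal
piece 1:a rests on {0:a}
piece 2:c rests on {1:a}
piece 3:a rests on {2:c}
piece 4:c rests on {3:a}
piece 5:x — minimal
minimal pieces: {0:a, 5:x}
ways to finish when only these pieces remain (= sum over removing one remaining piece with nothing left below it):
  1 left: {4}→1  {5}→1
  2 left: {3,4}→1  {4,5}→2
  3 left: {2,3,4}→1  {3,4,5}→3
  4 left: {1,2,3,4}→1  {2,3,4,5}→4
  placing 0:a first → 5 extensions
  placing 5:x first → 1 extensions
total linear extensions = 6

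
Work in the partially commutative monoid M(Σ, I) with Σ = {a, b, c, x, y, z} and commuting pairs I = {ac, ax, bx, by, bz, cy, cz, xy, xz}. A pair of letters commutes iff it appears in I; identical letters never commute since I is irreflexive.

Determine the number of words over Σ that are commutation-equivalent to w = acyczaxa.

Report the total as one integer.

56

#0=a has no predecessor
#1=c has no predecessor
#2=y depends on [0:a]
#3=c depends on [1:c]
#4=z depends on [2:y]
#5=a depends on [4:z]
#6=x depends on [3:c]
#7=a depends on [5:a]
sources: [0:a, 1:c]
N(rest) = Σ N(rest − s) over sources s of rest; N(one piece) = 1:
  size 1 → [6]=1  [7]=1
  size 2 → [3,6]=1  [5,7]=1  [6,7]=2
  size 3 → [1,3,6]=1  [3,6,7]=3  [4,5,7]=1  [5,6,7]=3
  size 4 → [1,3,6,7]=4  [2,4,5,7]=1  [3,5,6,7]=6  [4,5,6,7]=4
  size 5 → [0,2,4,5,7]=1  [1,3,5,6,7]=10  [2,4,5,6,7]=5  [3,4,5,6,7]=10
  size 6 → [0,2,4,5,6,7]=6  [1,3,4,5,6,7]=20  [2,3,4,5,6,7]=15
  first=0(a) contributes 35
  first=1(c) contributes 21
|[w]| = 56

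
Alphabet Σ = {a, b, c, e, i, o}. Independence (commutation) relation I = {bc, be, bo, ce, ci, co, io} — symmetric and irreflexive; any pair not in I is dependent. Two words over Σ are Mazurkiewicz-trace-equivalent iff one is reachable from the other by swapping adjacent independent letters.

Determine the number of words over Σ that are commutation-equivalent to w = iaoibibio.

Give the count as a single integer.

piece 0:i — minimal
piece 1:a rests on {0:i}
piece 2:o rests on {1:a}
piece 3:i rests on {1:a}
piece 4:b rests on {3:i}
piece 5:i rests on {4:b}
piece 6:b rests on {5:i}
piece 7:i rests on {6:b}
piece 8:o rests on {2:o}
minimal pieces: {0:i}
ways to finish when only these pieces remain (= sum over removing one remaining piece with nothing left below it):
  1 left: {7}→1  {8}→1
  2 left: {2,8}→1  {6,7}→1  {7,8}→2
  3 left: {2,7,8}→3  {5,6,7}→1  {6,7,8}→3
  4 left: {2,6,7,8}→6  {4,5,6,7}→1  {5,6,7,8}→4
  5 left: {2,5,6,7,8}→10  {3,4,5,6,7}→1  {4,5,6,7,8}→5
  6 left: {2,4,5,6,7,8}→15  {3,4,5,6,7,8}→6
  7 left: {2,3,4,5,6,7,8}→21
  placing 0:i first → 21 extensions

21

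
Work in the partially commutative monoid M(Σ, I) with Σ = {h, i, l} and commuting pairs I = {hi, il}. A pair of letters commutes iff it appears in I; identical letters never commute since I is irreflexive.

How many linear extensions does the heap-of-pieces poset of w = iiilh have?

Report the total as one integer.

piece 0:i — minimal
piece 1:i rests on {0:i}
piece 2:i rests on {1:i}
piece 3:l — minimal
piece 4:h rests on {3:l}
minimal pieces: {0:i, 3:l}
ways to finish when only these pieces remain (= sum over removing one remaining piece with nothing left below it):
  1 left: {2}→1  {4}→1
  2 left: {1,2}→1  {2,4}→2  {3,4}→1
  3 left: {0,1,2}→1  {1,2,4}→3  {2,3,4}→3
  placing 0:i first → 6 extensions
  placing 3:l first → 4 extensions
total linear extensions = 10

10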